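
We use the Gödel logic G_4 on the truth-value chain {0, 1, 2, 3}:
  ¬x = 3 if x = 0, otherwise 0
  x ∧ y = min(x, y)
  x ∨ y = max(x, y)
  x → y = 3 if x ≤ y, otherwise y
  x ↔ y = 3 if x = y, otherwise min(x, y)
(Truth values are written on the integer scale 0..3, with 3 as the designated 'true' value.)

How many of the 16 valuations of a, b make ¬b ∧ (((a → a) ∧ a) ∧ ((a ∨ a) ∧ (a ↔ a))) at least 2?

2

a = 0, b = 0 ↦ 0  <
a = 0, b = 1 ↦ 0  <
a = 0, b = 2 ↦ 0  <
a = 0, b = 3 ↦ 0  <
a = 1, b = 0 ↦ 1  <
a = 1, b = 1 ↦ 0  <
a = 1, b = 2 ↦ 0  <
a = 1, b = 3 ↦ 0  <
a = 2, b = 0 ↦ 2  ≥
a = 2, b = 1 ↦ 0  <
a = 2, b = 2 ↦ 0  <
a = 2, b = 3 ↦ 0  <
a = 3, b = 0 ↦ 3  ≥
a = 3, b = 1 ↦ 0  <
a = 3, b = 2 ↦ 0  <
a = 3, b = 3 ↦ 0  <
So 2 of the 16 assignments meet the threshold.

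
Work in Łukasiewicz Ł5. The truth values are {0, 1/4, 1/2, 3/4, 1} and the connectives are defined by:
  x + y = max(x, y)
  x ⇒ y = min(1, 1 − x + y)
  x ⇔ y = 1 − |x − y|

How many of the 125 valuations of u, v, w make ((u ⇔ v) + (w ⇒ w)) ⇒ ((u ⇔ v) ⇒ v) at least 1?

65

value 1: 65 assignments (counts)
value 3/4: 25 assignments
value 1/2: 20 assignments
value 1/4: 10 assignments
value 0: 5 assignments
So 65 of the 125 assignments meet the threshold.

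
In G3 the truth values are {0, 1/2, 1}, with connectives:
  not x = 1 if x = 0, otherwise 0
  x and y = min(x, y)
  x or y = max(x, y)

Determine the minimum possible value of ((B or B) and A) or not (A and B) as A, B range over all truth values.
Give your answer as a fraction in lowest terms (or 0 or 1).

Take A = 1/2, B = 1/2:
B or B = 1/2 or 1/2 = 1/2
(B or B) and A = 1/2 and 1/2 = 1/2
A and B = 1/2 and 1/2 = 1/2
not (A and B) = not 1/2 = 0
((B or B) and A) or not (A and B) = 1/2 or 0 = 1/2
No assignment yields a value below 1/2, so this is the minimum.

1/2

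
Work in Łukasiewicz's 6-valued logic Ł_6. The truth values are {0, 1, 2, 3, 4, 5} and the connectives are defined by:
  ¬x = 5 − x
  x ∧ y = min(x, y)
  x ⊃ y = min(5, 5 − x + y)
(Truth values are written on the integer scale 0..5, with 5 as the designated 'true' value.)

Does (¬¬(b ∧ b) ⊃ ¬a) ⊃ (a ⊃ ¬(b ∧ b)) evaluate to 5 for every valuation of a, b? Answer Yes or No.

At a = 1, b = 2, for instance:
b ∧ b = 2 ∧ 2 = 2
¬(b ∧ b) = ¬2 = 3
¬¬(b ∧ b) = ¬3 = 2
¬a = ¬1 = 4
¬¬(b ∧ b) ⊃ ¬a = 2 ⊃ 4 = 5
a ⊃ ¬(b ∧ b) = 1 ⊃ 3 = 5
(¬¬(b ∧ b) ⊃ ¬a) ⊃ (a ⊃ ¬(b ∧ b)) = 5 ⊃ 5 = 5
and checking the remaining 35 assignments likewise gives ≥ 5 in every case.

Yes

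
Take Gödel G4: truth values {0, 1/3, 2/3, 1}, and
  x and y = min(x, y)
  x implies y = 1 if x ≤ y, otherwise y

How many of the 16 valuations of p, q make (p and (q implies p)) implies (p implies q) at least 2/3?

p = 0, q = 0 ↦ 1  ≥
p = 0, q = 1/3 ↦ 1  ≥
p = 0, q = 2/3 ↦ 1  ≥
p = 0, q = 1 ↦ 1  ≥
p = 1/3, q = 0 ↦ 0  <
p = 1/3, q = 1/3 ↦ 1  ≥
p = 1/3, q = 2/3 ↦ 1  ≥
p = 1/3, q = 1 ↦ 1  ≥
p = 2/3, q = 0 ↦ 0  <
p = 2/3, q = 1/3 ↦ 1/3  <
p = 2/3, q = 2/3 ↦ 1  ≥
p = 2/3, q = 1 ↦ 1  ≥
p = 1, q = 0 ↦ 0  <
p = 1, q = 1/3 ↦ 1/3  <
p = 1, q = 2/3 ↦ 2/3  ≥
p = 1, q = 1 ↦ 1  ≥
So 11 of the 16 assignments meet the threshold.

11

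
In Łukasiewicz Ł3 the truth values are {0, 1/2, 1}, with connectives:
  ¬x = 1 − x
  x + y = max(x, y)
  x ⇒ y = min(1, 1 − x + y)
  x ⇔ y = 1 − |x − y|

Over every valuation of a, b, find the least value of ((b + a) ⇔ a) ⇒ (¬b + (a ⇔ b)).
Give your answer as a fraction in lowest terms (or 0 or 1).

1/2

Take a = 1, b = 1/2:
b + a = 1/2 + 1 = 1
(b + a) ⇔ a = 1 ⇔ 1 = 1
¬b = ¬1/2 = 1/2
a ⇔ b = 1 ⇔ 1/2 = 1/2
¬b + (a ⇔ b) = 1/2 + 1/2 = 1/2
((b + a) ⇔ a) ⇒ (¬b + (a ⇔ b)) = 1 ⇒ 1/2 = 1/2
No assignment yields a value below 1/2, so this is the minimum.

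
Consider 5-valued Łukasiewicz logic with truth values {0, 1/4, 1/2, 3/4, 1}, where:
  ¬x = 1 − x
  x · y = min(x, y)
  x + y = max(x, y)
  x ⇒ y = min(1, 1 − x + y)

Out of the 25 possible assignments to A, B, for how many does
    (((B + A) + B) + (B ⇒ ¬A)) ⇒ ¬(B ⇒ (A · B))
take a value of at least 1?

1

value 1: 1 assignment (counts)
value 3/4: 2 assignments
value 1/2: 4 assignments
value 1/4: 5 assignments
value 0: 13 assignments
So 1 of the 25 assignments meets the threshold.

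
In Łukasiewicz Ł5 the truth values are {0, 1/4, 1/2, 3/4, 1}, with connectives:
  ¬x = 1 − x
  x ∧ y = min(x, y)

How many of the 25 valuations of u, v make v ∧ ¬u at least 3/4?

value 1: 1 assignment (counts)
value 3/4: 3 assignments (counts)
value 1/2: 5 assignments
value 1/4: 7 assignments
value 0: 9 assignments
So 4 of the 25 assignments meet the threshold.

4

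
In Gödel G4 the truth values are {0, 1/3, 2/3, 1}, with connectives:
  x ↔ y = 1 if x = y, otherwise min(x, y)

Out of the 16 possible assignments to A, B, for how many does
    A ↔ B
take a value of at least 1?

4

A = 0, B = 0 ↦ 1  ≥
A = 0, B = 1/3 ↦ 0  <
A = 0, B = 2/3 ↦ 0  <
A = 0, B = 1 ↦ 0  <
A = 1/3, B = 0 ↦ 0  <
A = 1/3, B = 1/3 ↦ 1  ≥
A = 1/3, B = 2/3 ↦ 1/3  <
A = 1/3, B = 1 ↦ 1/3  <
A = 2/3, B = 0 ↦ 0  <
A = 2/3, B = 1/3 ↦ 1/3  <
A = 2/3, B = 2/3 ↦ 1  ≥
A = 2/3, B = 1 ↦ 2/3  <
A = 1, B = 0 ↦ 0  <
A = 1, B = 1/3 ↦ 1/3  <
A = 1, B = 2/3 ↦ 2/3  <
A = 1, B = 1 ↦ 1  ≥
So 4 of the 16 assignments meet the threshold.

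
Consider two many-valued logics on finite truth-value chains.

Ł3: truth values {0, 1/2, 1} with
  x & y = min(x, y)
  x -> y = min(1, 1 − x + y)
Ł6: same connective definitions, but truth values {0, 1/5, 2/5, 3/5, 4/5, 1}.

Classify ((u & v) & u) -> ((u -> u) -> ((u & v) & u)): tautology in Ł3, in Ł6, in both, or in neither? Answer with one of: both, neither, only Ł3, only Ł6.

both

In Ł3: every assignment gives 1 — tautology.
In Ł6: every assignment gives 1 — tautology.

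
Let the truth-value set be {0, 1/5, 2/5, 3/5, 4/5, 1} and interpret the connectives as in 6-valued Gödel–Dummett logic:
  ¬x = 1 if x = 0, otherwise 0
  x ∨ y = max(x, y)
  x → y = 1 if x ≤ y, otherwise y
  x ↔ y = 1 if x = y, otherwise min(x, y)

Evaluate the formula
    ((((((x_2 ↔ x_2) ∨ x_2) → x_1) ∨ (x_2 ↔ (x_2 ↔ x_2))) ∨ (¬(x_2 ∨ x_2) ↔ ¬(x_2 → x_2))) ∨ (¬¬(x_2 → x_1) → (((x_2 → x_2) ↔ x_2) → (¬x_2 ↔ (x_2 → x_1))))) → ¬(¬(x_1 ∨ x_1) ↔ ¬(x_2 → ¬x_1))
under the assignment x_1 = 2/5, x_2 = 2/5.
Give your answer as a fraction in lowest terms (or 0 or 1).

1

x_2 ↔ x_2 = 2/5 ↔ 2/5 = 1
(x_2 ↔ x_2) ∨ x_2 = 1 ∨ 2/5 = 1
((x_2 ↔ x_2) ∨ x_2) → x_1 = 1 → 2/5 = 2/5
x_2 ↔ x_2 = 2/5 ↔ 2/5 = 1
x_2 ↔ (x_2 ↔ x_2) = 2/5 ↔ 1 = 2/5
(((x_2 ↔ x_2) ∨ x_2) → x_1) ∨ (x_2 ↔ (x_2 ↔ x_2)) = 2/5 ∨ 2/5 = 2/5
x_2 ∨ x_2 = 2/5 ∨ 2/5 = 2/5
¬(x_2 ∨ x_2) = ¬2/5 = 0
x_2 → x_2 = 2/5 → 2/5 = 1
¬(x_2 → x_2) = ¬1 = 0
¬(x_2 ∨ x_2) ↔ ¬(x_2 → x_2) = 0 ↔ 0 = 1
((((x_2 ↔ x_2) ∨ x_2) → x_1) ∨ (x_2 ↔ (x_2 ↔ x_2))) ∨ (¬(x_2 ∨ x_2) ↔ ¬(x_2 → x_2)) = 2/5 ∨ 1 = 1
x_2 → x_1 = 2/5 → 2/5 = 1
¬(x_2 → x_1) = ¬1 = 0
¬¬(x_2 → x_1) = ¬0 = 1
x_2 → x_2 = 2/5 → 2/5 = 1
(x_2 → x_2) ↔ x_2 = 1 ↔ 2/5 = 2/5
¬x_2 = ¬2/5 = 0
x_2 → x_1 = 2/5 → 2/5 = 1
¬x_2 ↔ (x_2 → x_1) = 0 ↔ 1 = 0
((x_2 → x_2) ↔ x_2) → (¬x_2 ↔ (x_2 → x_1)) = 2/5 → 0 = 0
¬¬(x_2 → x_1) → (((x_2 → x_2) ↔ x_2) → (¬x_2 ↔ (x_2 → x_1))) = 1 → 0 = 0
(((((x_2 ↔ x_2) ∨ x_2) → x_1) ∨ (x_2 ↔ (x_2 ↔ x_2))) ∨ (¬(x_2 ∨ x_2) ↔ ¬(x_2 → x_2))) ∨ (¬¬(x_2 → x_1) → (((x_2 → x_2) ↔ x_2) → (¬x_2 ↔ (x_2 → x_1)))) = 1 ∨ 0 = 1
x_1 ∨ x_1 = 2/5 ∨ 2/5 = 2/5
¬(x_1 ∨ x_1) = ¬2/5 = 0
¬x_1 = ¬2/5 = 0
x_2 → ¬x_1 = 2/5 → 0 = 0
¬(x_2 → ¬x_1) = ¬0 = 1
¬(x_1 ∨ x_1) ↔ ¬(x_2 → ¬x_1) = 0 ↔ 1 = 0
¬(¬(x_1 ∨ x_1) ↔ ¬(x_2 → ¬x_1)) = ¬0 = 1
((((((x_2 ↔ x_2) ∨ x_2) → x_1) ∨ (x_2 ↔ (x_2 ↔ x_2))) ∨ (¬(x_2 ∨ x_2) ↔ ¬(x_2 → x_2))) ∨ (¬¬(x_2 → x_1) → (((x_2 → x_2) ↔ x_2) → (¬x_2 ↔ (x_2 → x_1))))) → ¬(¬(x_1 ∨ x_1) ↔ ¬(x_2 → ¬x_1)) = 1 → 1 = 1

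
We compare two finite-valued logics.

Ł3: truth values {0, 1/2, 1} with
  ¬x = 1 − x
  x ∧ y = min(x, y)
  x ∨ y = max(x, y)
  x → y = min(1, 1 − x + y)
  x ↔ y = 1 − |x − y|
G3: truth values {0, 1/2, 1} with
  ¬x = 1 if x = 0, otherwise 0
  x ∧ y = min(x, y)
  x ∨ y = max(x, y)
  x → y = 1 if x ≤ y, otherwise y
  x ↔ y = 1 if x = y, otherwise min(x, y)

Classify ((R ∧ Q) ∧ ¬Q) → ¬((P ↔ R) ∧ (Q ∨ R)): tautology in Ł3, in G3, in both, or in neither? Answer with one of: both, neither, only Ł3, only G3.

In Ł3: at P = 1, Q = 1/2, R = 1 the value is 1/2 — not a tautology.
In G3: every assignment gives 1 — tautology.

only G3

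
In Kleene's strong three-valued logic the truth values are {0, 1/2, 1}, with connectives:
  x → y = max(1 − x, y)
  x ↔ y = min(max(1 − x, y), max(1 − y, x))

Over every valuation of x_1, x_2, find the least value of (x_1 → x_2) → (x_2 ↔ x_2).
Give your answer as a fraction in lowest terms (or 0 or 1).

1/2

Take x_1 = 0, x_2 = 1/2:
x_1 → x_2 = 0 → 1/2 = 1
x_2 ↔ x_2 = 1/2 ↔ 1/2 = 1/2
(x_1 → x_2) → (x_2 ↔ x_2) = 1 → 1/2 = 1/2
No assignment yields a value below 1/2, so this is the minimum.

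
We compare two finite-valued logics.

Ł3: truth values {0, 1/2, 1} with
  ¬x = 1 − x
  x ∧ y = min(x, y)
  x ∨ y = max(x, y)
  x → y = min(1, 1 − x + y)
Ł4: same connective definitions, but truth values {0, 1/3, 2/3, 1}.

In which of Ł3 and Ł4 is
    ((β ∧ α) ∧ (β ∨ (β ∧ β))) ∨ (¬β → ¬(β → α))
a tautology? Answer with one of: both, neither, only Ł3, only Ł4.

In Ł3: at α = 0, β = 0 the value is 0 — not a tautology.
In Ł4: at α = 0, β = 0 the value is 0 — not a tautology.

neither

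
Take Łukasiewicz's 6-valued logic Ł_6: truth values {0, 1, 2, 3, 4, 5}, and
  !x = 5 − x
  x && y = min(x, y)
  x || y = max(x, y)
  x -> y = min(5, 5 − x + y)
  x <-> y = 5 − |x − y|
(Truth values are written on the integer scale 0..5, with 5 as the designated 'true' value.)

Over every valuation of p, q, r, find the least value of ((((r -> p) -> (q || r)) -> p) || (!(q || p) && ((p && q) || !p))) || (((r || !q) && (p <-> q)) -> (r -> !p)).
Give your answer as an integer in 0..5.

3

Take p = 2, q = 2, r = 5:
r -> p = 5 -> 2 = 2
q || r = 2 || 5 = 5
(r -> p) -> (q || r) = 2 -> 5 = 5
((r -> p) -> (q || r)) -> p = 5 -> 2 = 2
q || p = 2 || 2 = 2
!(q || p) = !2 = 3
p && q = 2 && 2 = 2
!p = !2 = 3
(p && q) || !p = 2 || 3 = 3
!(q || p) && ((p && q) || !p) = 3 && 3 = 3
(((r -> p) -> (q || r)) -> p) || (!(q || p) && ((p && q) || !p)) = 2 || 3 = 3
!q = !2 = 3
r || !q = 5 || 3 = 5
p <-> q = 2 <-> 2 = 5
(r || !q) && (p <-> q) = 5 && 5 = 5
!p = !2 = 3
r -> !p = 5 -> 3 = 3
((r || !q) && (p <-> q)) -> (r -> !p) = 5 -> 3 = 3
((((r -> p) -> (q || r)) -> p) || (!(q || p) && ((p && q) || !p))) || (((r || !q) && (p <-> q)) -> (r -> !p)) = 3 || 3 = 3
No assignment yields a value below 3, so this is the minimum.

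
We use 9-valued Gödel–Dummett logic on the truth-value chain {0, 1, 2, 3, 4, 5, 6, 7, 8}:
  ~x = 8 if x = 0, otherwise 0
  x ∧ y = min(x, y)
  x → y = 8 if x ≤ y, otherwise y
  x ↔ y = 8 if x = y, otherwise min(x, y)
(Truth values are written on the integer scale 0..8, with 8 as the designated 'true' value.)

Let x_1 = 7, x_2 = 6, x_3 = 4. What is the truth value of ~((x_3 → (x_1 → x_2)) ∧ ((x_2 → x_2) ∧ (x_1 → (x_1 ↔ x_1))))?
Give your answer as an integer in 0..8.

0

x_1 → x_2 = 7 → 6 = 6
x_3 → (x_1 → x_2) = 4 → 6 = 8
x_2 → x_2 = 6 → 6 = 8
x_1 ↔ x_1 = 7 ↔ 7 = 8
x_1 → (x_1 ↔ x_1) = 7 → 8 = 8
(x_2 → x_2) ∧ (x_1 → (x_1 ↔ x_1)) = 8 ∧ 8 = 8
(x_3 → (x_1 → x_2)) ∧ ((x_2 → x_2) ∧ (x_1 → (x_1 ↔ x_1))) = 8 ∧ 8 = 8
~((x_3 → (x_1 → x_2)) ∧ ((x_2 → x_2) ∧ (x_1 → (x_1 ↔ x_1)))) = ~8 = 0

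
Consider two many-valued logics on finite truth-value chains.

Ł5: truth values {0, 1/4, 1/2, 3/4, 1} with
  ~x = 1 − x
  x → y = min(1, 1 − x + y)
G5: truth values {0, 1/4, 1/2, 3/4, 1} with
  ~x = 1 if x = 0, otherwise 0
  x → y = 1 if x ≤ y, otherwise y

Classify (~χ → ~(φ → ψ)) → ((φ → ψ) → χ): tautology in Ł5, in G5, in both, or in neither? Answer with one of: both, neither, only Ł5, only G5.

In Ł5: every assignment gives 1 — tautology.
In G5: at φ = 0, ψ = 0, χ = 1/4 the value is 1/4 — not a tautology.

only Ł5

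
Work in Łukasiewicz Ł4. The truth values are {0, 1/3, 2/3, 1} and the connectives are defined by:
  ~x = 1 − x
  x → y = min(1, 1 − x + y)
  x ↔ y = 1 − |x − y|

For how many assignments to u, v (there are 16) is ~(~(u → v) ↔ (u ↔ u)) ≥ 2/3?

13

u = 0, v = 0 ↦ 1  ≥
u = 0, v = 1/3 ↦ 1  ≥
u = 0, v = 2/3 ↦ 1  ≥
u = 0, v = 1 ↦ 1  ≥
u = 1/3, v = 0 ↦ 2/3  ≥
u = 1/3, v = 1/3 ↦ 1  ≥
u = 1/3, v = 2/3 ↦ 1  ≥
u = 1/3, v = 1 ↦ 1  ≥
u = 2/3, v = 0 ↦ 1/3  <
u = 2/3, v = 1/3 ↦ 2/3  ≥
u = 2/3, v = 2/3 ↦ 1  ≥
u = 2/3, v = 1 ↦ 1  ≥
u = 1, v = 0 ↦ 0  <
u = 1, v = 1/3 ↦ 1/3  <
u = 1, v = 2/3 ↦ 2/3  ≥
u = 1, v = 1 ↦ 1  ≥
So 13 of the 16 assignments meet the threshold.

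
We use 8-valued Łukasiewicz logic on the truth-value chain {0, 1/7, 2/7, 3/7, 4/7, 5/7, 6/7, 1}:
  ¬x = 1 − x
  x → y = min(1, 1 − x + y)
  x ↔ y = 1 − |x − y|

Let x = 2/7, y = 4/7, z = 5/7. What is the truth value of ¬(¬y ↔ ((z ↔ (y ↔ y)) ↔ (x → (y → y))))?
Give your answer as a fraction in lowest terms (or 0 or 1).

2/7

¬y = ¬4/7 = 3/7
y ↔ y = 4/7 ↔ 4/7 = 1
z ↔ (y ↔ y) = 5/7 ↔ 1 = 5/7
y → y = 4/7 → 4/7 = 1
x → (y → y) = 2/7 → 1 = 1
(z ↔ (y ↔ y)) ↔ (x → (y → y)) = 5/7 ↔ 1 = 5/7
¬y ↔ ((z ↔ (y ↔ y)) ↔ (x → (y → y))) = 3/7 ↔ 5/7 = 5/7
¬(¬y ↔ ((z ↔ (y ↔ y)) ↔ (x → (y → y)))) = ¬5/7 = 2/7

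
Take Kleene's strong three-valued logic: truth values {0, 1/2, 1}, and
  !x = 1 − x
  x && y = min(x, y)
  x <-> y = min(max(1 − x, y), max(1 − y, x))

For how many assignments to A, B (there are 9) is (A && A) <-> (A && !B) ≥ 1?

4

A = 0, B = 0 ↦ 1  ≥
A = 0, B = 1/2 ↦ 1  ≥
A = 0, B = 1 ↦ 1  ≥
A = 1/2, B = 0 ↦ 1/2  <
A = 1/2, B = 1/2 ↦ 1/2  <
A = 1/2, B = 1 ↦ 1/2  <
A = 1, B = 0 ↦ 1  ≥
A = 1, B = 1/2 ↦ 1/2  <
A = 1, B = 1 ↦ 0  <
So 4 of the 9 assignments meet the threshold.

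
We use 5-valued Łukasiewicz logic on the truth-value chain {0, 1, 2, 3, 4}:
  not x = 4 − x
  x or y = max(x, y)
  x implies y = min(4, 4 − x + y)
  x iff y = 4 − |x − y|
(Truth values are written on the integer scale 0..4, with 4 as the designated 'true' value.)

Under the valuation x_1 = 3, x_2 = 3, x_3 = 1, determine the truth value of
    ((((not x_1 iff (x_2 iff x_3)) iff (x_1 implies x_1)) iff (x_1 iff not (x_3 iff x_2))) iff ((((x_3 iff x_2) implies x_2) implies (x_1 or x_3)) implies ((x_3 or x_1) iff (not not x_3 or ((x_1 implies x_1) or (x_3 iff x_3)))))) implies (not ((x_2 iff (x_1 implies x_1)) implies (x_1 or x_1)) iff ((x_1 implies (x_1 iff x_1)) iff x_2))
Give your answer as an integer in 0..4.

not x_1 = not 3 = 1
x_2 iff x_3 = 3 iff 1 = 2
not x_1 iff (x_2 iff x_3) = 1 iff 2 = 3
x_1 implies x_1 = 3 implies 3 = 4
(not x_1 iff (x_2 iff x_3)) iff (x_1 implies x_1) = 3 iff 4 = 3
x_3 iff x_2 = 1 iff 3 = 2
not (x_3 iff x_2) = not 2 = 2
x_1 iff not (x_3 iff x_2) = 3 iff 2 = 3
((not x_1 iff (x_2 iff x_3)) iff (x_1 implies x_1)) iff (x_1 iff not (x_3 iff x_2)) = 3 iff 3 = 4
x_3 iff x_2 = 1 iff 3 = 2
(x_3 iff x_2) implies x_2 = 2 implies 3 = 4
x_1 or x_3 = 3 or 1 = 3
((x_3 iff x_2) implies x_2) implies (x_1 or x_3) = 4 implies 3 = 3
x_3 or x_1 = 1 or 3 = 3
not x_3 = not 1 = 3
not not x_3 = not 3 = 1
x_1 implies x_1 = 3 implies 3 = 4
x_3 iff x_3 = 1 iff 1 = 4
(x_1 implies x_1) or (x_3 iff x_3) = 4 or 4 = 4
not not x_3 or ((x_1 implies x_1) or (x_3 iff x_3)) = 1 or 4 = 4
(x_3 or x_1) iff (not not x_3 or ((x_1 implies x_1) or (x_3 iff x_3))) = 3 iff 4 = 3
(((x_3 iff x_2) implies x_2) implies (x_1 or x_3)) implies ((x_3 or x_1) iff (not not x_3 or ((x_1 implies x_1) or (x_3 iff x_3)))) = 3 implies 3 = 4
(((not x_1 iff (x_2 iff x_3)) iff (x_1 implies x_1)) iff (x_1 iff not (x_3 iff x_2))) iff ((((x_3 iff x_2) implies x_2) implies (x_1 or x_3)) implies ((x_3 or x_1) iff (not not x_3 or ((x_1 implies x_1) or (x_3 iff x_3))))) = 4 iff 4 = 4
x_1 implies x_1 = 3 implies 3 = 4
x_2 iff (x_1 implies x_1) = 3 iff 4 = 3
x_1 or x_1 = 3 or 3 = 3
(x_2 iff (x_1 implies x_1)) implies (x_1 or x_1) = 3 implies 3 = 4
not ((x_2 iff (x_1 implies x_1)) implies (x_1 or x_1)) = not 4 = 0
x_1 iff x_1 = 3 iff 3 = 4
x_1 implies (x_1 iff x_1) = 3 implies 4 = 4
(x_1 implies (x_1 iff x_1)) iff x_2 = 4 iff 3 = 3
not ((x_2 iff (x_1 implies x_1)) implies (x_1 or x_1)) iff ((x_1 implies (x_1 iff x_1)) iff x_2) = 0 iff 3 = 1
((((not x_1 iff (x_2 iff x_3)) iff (x_1 implies x_1)) iff (x_1 iff not (x_3 iff x_2))) iff ((((x_3 iff x_2) implies x_2) implies (x_1 or x_3)) implies ((x_3 or x_1) iff (not not x_3 or ((x_1 implies x_1) or (x_3 iff x_3)))))) implies (not ((x_2 iff (x_1 implies x_1)) implies (x_1 or x_1)) iff ((x_1 implies (x_1 iff x_1)) iff x_2)) = 4 implies 1 = 1

1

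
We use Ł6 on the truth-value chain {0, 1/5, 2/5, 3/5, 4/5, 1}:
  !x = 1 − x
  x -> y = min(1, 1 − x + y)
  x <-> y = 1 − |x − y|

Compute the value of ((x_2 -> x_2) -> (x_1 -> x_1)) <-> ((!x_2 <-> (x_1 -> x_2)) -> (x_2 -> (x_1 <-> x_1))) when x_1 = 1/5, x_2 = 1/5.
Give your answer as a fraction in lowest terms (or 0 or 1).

x_2 -> x_2 = 1/5 -> 1/5 = 1
x_1 -> x_1 = 1/5 -> 1/5 = 1
(x_2 -> x_2) -> (x_1 -> x_1) = 1 -> 1 = 1
!x_2 = !1/5 = 4/5
x_1 -> x_2 = 1/5 -> 1/5 = 1
!x_2 <-> (x_1 -> x_2) = 4/5 <-> 1 = 4/5
x_1 <-> x_1 = 1/5 <-> 1/5 = 1
x_2 -> (x_1 <-> x_1) = 1/5 -> 1 = 1
(!x_2 <-> (x_1 -> x_2)) -> (x_2 -> (x_1 <-> x_1)) = 4/5 -> 1 = 1
((x_2 -> x_2) -> (x_1 -> x_1)) <-> ((!x_2 <-> (x_1 -> x_2)) -> (x_2 -> (x_1 <-> x_1))) = 1 <-> 1 = 1

1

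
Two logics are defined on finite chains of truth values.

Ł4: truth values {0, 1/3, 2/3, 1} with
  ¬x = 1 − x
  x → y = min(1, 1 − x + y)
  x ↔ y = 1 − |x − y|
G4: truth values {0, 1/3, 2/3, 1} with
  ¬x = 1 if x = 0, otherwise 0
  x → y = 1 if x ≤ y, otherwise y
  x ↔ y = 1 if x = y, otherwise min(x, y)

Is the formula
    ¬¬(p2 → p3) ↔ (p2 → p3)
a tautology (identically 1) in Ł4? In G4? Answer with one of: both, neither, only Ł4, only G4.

In Ł4: every assignment gives 1 — tautology.
In G4: at p2 = 2/3, p3 = 1/3 the value is 1/3 — not a tautology.

only Ł4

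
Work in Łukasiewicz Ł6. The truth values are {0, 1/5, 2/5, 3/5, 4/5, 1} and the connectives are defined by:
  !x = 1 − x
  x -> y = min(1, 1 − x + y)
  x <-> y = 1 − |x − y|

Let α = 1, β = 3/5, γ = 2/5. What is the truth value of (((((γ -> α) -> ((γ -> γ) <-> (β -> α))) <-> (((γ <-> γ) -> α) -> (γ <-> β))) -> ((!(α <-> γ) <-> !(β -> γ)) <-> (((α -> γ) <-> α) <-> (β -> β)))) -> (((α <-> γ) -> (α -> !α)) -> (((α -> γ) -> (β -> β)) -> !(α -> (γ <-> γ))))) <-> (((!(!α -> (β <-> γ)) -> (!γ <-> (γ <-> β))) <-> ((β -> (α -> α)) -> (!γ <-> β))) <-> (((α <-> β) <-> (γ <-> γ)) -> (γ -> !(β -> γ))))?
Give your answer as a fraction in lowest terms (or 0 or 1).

γ -> α = 2/5 -> 1 = 1
γ -> γ = 2/5 -> 2/5 = 1
β -> α = 3/5 -> 1 = 1
(γ -> γ) <-> (β -> α) = 1 <-> 1 = 1
(γ -> α) -> ((γ -> γ) <-> (β -> α)) = 1 -> 1 = 1
γ <-> γ = 2/5 <-> 2/5 = 1
(γ <-> γ) -> α = 1 -> 1 = 1
γ <-> β = 2/5 <-> 3/5 = 4/5
((γ <-> γ) -> α) -> (γ <-> β) = 1 -> 4/5 = 4/5
((γ -> α) -> ((γ -> γ) <-> (β -> α))) <-> (((γ <-> γ) -> α) -> (γ <-> β)) = 1 <-> 4/5 = 4/5
α <-> γ = 1 <-> 2/5 = 2/5
!(α <-> γ) = !2/5 = 3/5
β -> γ = 3/5 -> 2/5 = 4/5
!(β -> γ) = !4/5 = 1/5
!(α <-> γ) <-> !(β -> γ) = 3/5 <-> 1/5 = 3/5
α -> γ = 1 -> 2/5 = 2/5
(α -> γ) <-> α = 2/5 <-> 1 = 2/5
β -> β = 3/5 -> 3/5 = 1
((α -> γ) <-> α) <-> (β -> β) = 2/5 <-> 1 = 2/5
(!(α <-> γ) <-> !(β -> γ)) <-> (((α -> γ) <-> α) <-> (β -> β)) = 3/5 <-> 2/5 = 4/5
(((γ -> α) -> ((γ -> γ) <-> (β -> α))) <-> (((γ <-> γ) -> α) -> (γ <-> β))) -> ((!(α <-> γ) <-> !(β -> γ)) <-> (((α -> γ) <-> α) <-> (β -> β))) = 4/5 -> 4/5 = 1
α <-> γ = 1 <-> 2/5 = 2/5
!α = !1 = 0
α -> !α = 1 -> 0 = 0
(α <-> γ) -> (α -> !α) = 2/5 -> 0 = 3/5
α -> γ = 1 -> 2/5 = 2/5
β -> β = 3/5 -> 3/5 = 1
(α -> γ) -> (β -> β) = 2/5 -> 1 = 1
γ <-> γ = 2/5 <-> 2/5 = 1
α -> (γ <-> γ) = 1 -> 1 = 1
!(α -> (γ <-> γ)) = !1 = 0
((α -> γ) -> (β -> β)) -> !(α -> (γ <-> γ)) = 1 -> 0 = 0
((α <-> γ) -> (α -> !α)) -> (((α -> γ) -> (β -> β)) -> !(α -> (γ <-> γ))) = 3/5 -> 0 = 2/5
((((γ -> α) -> ((γ -> γ) <-> (β -> α))) <-> (((γ <-> γ) -> α) -> (γ <-> β))) -> ((!(α <-> γ) <-> !(β -> γ)) <-> (((α -> γ) <-> α) <-> (β -> β)))) -> (((α <-> γ) -> (α -> !α)) -> (((α -> γ) -> (β -> β)) -> !(α -> (γ <-> γ)))) = 1 -> 2/5 = 2/5
!α = !1 = 0
β <-> γ = 3/5 <-> 2/5 = 4/5
!α -> (β <-> γ) = 0 -> 4/5 = 1
!(!α -> (β <-> γ)) = !1 = 0
!γ = !2/5 = 3/5
γ <-> β = 2/5 <-> 3/5 = 4/5
!γ <-> (γ <-> β) = 3/5 <-> 4/5 = 4/5
!(!α -> (β <-> γ)) -> (!γ <-> (γ <-> β)) = 0 -> 4/5 = 1
α -> α = 1 -> 1 = 1
β -> (α -> α) = 3/5 -> 1 = 1
!γ = !2/5 = 3/5
!γ <-> β = 3/5 <-> 3/5 = 1
(β -> (α -> α)) -> (!γ <-> β) = 1 -> 1 = 1
(!(!α -> (β <-> γ)) -> (!γ <-> (γ <-> β))) <-> ((β -> (α -> α)) -> (!γ <-> β)) = 1 <-> 1 = 1
α <-> β = 1 <-> 3/5 = 3/5
γ <-> γ = 2/5 <-> 2/5 = 1
(α <-> β) <-> (γ <-> γ) = 3/5 <-> 1 = 3/5
β -> γ = 3/5 -> 2/5 = 4/5
!(β -> γ) = !4/5 = 1/5
γ -> !(β -> γ) = 2/5 -> 1/5 = 4/5
((α <-> β) <-> (γ <-> γ)) -> (γ -> !(β -> γ)) = 3/5 -> 4/5 = 1
((!(!α -> (β <-> γ)) -> (!γ <-> (γ <-> β))) <-> ((β -> (α -> α)) -> (!γ <-> β))) <-> (((α <-> β) <-> (γ <-> γ)) -> (γ -> !(β -> γ))) = 1 <-> 1 = 1
(((((γ -> α) -> ((γ -> γ) <-> (β -> α))) <-> (((γ <-> γ) -> α) -> (γ <-> β))) -> ((!(α <-> γ) <-> !(β -> γ)) <-> (((α -> γ) <-> α) <-> (β -> β)))) -> (((α <-> γ) -> (α -> !α)) -> (((α -> γ) -> (β -> β)) -> !(α -> (γ <-> γ))))) <-> (((!(!α -> (β <-> γ)) -> (!γ <-> (γ <-> β))) <-> ((β -> (α -> α)) -> (!γ <-> β))) <-> (((α <-> β) <-> (γ <-> γ)) -> (γ -> !(β -> γ)))) = 2/5 <-> 1 = 2/5

2/5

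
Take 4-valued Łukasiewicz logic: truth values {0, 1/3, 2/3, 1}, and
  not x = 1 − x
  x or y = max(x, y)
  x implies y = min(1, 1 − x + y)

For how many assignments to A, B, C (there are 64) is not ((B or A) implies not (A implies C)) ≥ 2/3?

32

value 1: 13 assignments (counts)
value 2/3: 19 assignments (counts)
value 1/3: 19 assignments
value 0: 13 assignments
So 32 of the 64 assignments meet the threshold.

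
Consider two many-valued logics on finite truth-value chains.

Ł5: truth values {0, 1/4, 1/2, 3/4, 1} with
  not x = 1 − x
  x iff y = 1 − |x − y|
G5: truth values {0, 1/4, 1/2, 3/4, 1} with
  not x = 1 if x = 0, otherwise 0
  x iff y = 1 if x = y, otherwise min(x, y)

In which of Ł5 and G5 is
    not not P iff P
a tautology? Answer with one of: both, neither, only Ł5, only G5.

only Ł5

In Ł5: every assignment gives 1 — tautology.
In G5: at P = 1/4 the value is 1/4 — not a tautology.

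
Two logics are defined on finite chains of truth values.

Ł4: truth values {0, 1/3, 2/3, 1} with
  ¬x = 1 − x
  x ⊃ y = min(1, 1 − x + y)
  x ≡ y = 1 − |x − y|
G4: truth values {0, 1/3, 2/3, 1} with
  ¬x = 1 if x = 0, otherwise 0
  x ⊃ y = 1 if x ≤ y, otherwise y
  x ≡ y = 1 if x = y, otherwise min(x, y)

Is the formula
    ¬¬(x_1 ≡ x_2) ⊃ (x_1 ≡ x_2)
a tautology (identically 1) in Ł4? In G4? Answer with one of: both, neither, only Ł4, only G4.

only Ł4

In Ł4: every assignment gives 1 — tautology.
In G4: at x_1 = 1/3, x_2 = 2/3 the value is 1/3 — not a tautology.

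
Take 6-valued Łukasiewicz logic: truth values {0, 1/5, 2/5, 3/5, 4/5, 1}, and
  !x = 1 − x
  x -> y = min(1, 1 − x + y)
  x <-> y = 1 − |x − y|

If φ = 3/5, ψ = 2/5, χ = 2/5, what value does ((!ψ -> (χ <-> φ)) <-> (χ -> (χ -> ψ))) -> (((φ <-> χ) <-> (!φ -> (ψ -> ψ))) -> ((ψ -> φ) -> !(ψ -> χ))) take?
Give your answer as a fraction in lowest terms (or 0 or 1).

!ψ = !2/5 = 3/5
χ <-> φ = 2/5 <-> 3/5 = 4/5
!ψ -> (χ <-> φ) = 3/5 -> 4/5 = 1
χ -> ψ = 2/5 -> 2/5 = 1
χ -> (χ -> ψ) = 2/5 -> 1 = 1
(!ψ -> (χ <-> φ)) <-> (χ -> (χ -> ψ)) = 1 <-> 1 = 1
φ <-> χ = 3/5 <-> 2/5 = 4/5
!φ = !3/5 = 2/5
ψ -> ψ = 2/5 -> 2/5 = 1
!φ -> (ψ -> ψ) = 2/5 -> 1 = 1
(φ <-> χ) <-> (!φ -> (ψ -> ψ)) = 4/5 <-> 1 = 4/5
ψ -> φ = 2/5 -> 3/5 = 1
ψ -> χ = 2/5 -> 2/5 = 1
!(ψ -> χ) = !1 = 0
(ψ -> φ) -> !(ψ -> χ) = 1 -> 0 = 0
((φ <-> χ) <-> (!φ -> (ψ -> ψ))) -> ((ψ -> φ) -> !(ψ -> χ)) = 4/5 -> 0 = 1/5
((!ψ -> (χ <-> φ)) <-> (χ -> (χ -> ψ))) -> (((φ <-> χ) <-> (!φ -> (ψ -> ψ))) -> ((ψ -> φ) -> !(ψ -> χ))) = 1 -> 1/5 = 1/5

1/5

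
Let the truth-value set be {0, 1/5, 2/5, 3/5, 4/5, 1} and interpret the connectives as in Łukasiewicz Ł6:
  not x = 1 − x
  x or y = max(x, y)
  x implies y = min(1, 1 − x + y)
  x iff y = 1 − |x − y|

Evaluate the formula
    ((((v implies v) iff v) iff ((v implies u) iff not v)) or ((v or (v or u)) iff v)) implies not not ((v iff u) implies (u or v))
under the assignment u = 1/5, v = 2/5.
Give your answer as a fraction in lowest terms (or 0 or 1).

v implies v = 2/5 implies 2/5 = 1
(v implies v) iff v = 1 iff 2/5 = 2/5
v implies u = 2/5 implies 1/5 = 4/5
not v = not 2/5 = 3/5
(v implies u) iff not v = 4/5 iff 3/5 = 4/5
((v implies v) iff v) iff ((v implies u) iff not v) = 2/5 iff 4/5 = 3/5
v or u = 2/5 or 1/5 = 2/5
v or (v or u) = 2/5 or 2/5 = 2/5
(v or (v or u)) iff v = 2/5 iff 2/5 = 1
(((v implies v) iff v) iff ((v implies u) iff not v)) or ((v or (v or u)) iff v) = 3/5 or 1 = 1
v iff u = 2/5 iff 1/5 = 4/5
u or v = 1/5 or 2/5 = 2/5
(v iff u) implies (u or v) = 4/5 implies 2/5 = 3/5
not ((v iff u) implies (u or v)) = not 3/5 = 2/5
not not ((v iff u) implies (u or v)) = not 2/5 = 3/5
((((v implies v) iff v) iff ((v implies u) iff not v)) or ((v or (v or u)) iff v)) implies not not ((v iff u) implies (u or v)) = 1 implies 3/5 = 3/5

3/5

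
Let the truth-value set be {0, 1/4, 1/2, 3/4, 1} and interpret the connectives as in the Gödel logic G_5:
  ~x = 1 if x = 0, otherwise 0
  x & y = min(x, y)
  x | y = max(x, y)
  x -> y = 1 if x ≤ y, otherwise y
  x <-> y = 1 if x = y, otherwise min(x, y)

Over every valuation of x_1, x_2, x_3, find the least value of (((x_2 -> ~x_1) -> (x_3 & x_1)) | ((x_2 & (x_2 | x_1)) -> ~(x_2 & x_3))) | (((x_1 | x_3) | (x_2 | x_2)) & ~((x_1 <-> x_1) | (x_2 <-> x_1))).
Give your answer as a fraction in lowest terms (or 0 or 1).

0

Take x_1 = 0, x_2 = 1/4, x_3 = 1/4:
~x_1 = ~0 = 1
x_2 -> ~x_1 = 1/4 -> 1 = 1
x_3 & x_1 = 1/4 & 0 = 0
(x_2 -> ~x_1) -> (x_3 & x_1) = 1 -> 0 = 0
x_2 | x_1 = 1/4 | 0 = 1/4
x_2 & (x_2 | x_1) = 1/4 & 1/4 = 1/4
x_2 & x_3 = 1/4 & 1/4 = 1/4
~(x_2 & x_3) = ~1/4 = 0
(x_2 & (x_2 | x_1)) -> ~(x_2 & x_3) = 1/4 -> 0 = 0
((x_2 -> ~x_1) -> (x_3 & x_1)) | ((x_2 & (x_2 | x_1)) -> ~(x_2 & x_3)) = 0 | 0 = 0
x_1 | x_3 = 0 | 1/4 = 1/4
x_2 | x_2 = 1/4 | 1/4 = 1/4
(x_1 | x_3) | (x_2 | x_2) = 1/4 | 1/4 = 1/4
x_1 <-> x_1 = 0 <-> 0 = 1
x_2 <-> x_1 = 1/4 <-> 0 = 0
(x_1 <-> x_1) | (x_2 <-> x_1) = 1 | 0 = 1
~((x_1 <-> x_1) | (x_2 <-> x_1)) = ~1 = 0
((x_1 | x_3) | (x_2 | x_2)) & ~((x_1 <-> x_1) | (x_2 <-> x_1)) = 1/4 & 0 = 0
(((x_2 -> ~x_1) -> (x_3 & x_1)) | ((x_2 & (x_2 | x_1)) -> ~(x_2 & x_3))) | (((x_1 | x_3) | (x_2 | x_2)) & ~((x_1 <-> x_1) | (x_2 <-> x_1))) = 0 | 0 = 0
No assignment yields a value below 0, so this is the minimum.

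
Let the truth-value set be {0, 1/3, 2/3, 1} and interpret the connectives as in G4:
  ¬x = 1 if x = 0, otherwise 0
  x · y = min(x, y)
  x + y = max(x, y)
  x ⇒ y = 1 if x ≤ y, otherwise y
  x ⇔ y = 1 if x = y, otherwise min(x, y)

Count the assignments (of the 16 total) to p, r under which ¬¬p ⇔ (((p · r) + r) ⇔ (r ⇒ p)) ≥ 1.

p = 0, r = 0 ↦ 1  ≥
p = 0, r = 1/3 ↦ 1  ≥
p = 0, r = 2/3 ↦ 1  ≥
p = 0, r = 1 ↦ 1  ≥
p = 1/3, r = 0 ↦ 0  <
p = 1/3, r = 1/3 ↦ 1/3  <
p = 1/3, r = 2/3 ↦ 1/3  <
p = 1/3, r = 1 ↦ 1/3  <
p = 2/3, r = 0 ↦ 0  <
p = 2/3, r = 1/3 ↦ 1/3  <
p = 2/3, r = 2/3 ↦ 2/3  <
p = 2/3, r = 1 ↦ 2/3  <
p = 1, r = 0 ↦ 0  <
p = 1, r = 1/3 ↦ 1/3  <
p = 1, r = 2/3 ↦ 2/3  <
p = 1, r = 1 ↦ 1  ≥
So 5 of the 16 assignments meet the threshold.

5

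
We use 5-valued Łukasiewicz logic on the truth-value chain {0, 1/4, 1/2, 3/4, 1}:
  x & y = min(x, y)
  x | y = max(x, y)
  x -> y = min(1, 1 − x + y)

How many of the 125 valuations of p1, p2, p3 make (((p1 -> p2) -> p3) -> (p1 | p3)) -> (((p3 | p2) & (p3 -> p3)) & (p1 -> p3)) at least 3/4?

73

value 1: 42 assignments (counts)
value 3/4: 31 assignments (counts)
value 1/2: 26 assignments
value 1/4: 17 assignments
value 0: 9 assignments
So 73 of the 125 assignments meet the threshold.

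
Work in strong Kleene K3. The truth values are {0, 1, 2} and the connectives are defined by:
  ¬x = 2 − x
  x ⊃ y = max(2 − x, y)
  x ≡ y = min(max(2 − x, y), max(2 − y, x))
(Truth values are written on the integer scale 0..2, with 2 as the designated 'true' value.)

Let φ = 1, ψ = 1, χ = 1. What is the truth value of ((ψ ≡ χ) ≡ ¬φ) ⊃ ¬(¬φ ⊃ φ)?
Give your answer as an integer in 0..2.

1

ψ ≡ χ = 1 ≡ 1 = 1
¬φ = ¬1 = 1
(ψ ≡ χ) ≡ ¬φ = 1 ≡ 1 = 1
¬φ = ¬1 = 1
¬φ ⊃ φ = 1 ⊃ 1 = 1
¬(¬φ ⊃ φ) = ¬1 = 1
((ψ ≡ χ) ≡ ¬φ) ⊃ ¬(¬φ ⊃ φ) = 1 ⊃ 1 = 1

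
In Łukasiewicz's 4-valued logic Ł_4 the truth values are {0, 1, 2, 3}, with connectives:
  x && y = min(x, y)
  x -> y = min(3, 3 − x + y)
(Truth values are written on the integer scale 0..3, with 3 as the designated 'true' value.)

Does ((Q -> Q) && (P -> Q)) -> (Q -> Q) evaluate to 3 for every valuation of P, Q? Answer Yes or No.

Yes

P = 0, Q = 0 ↦ 3
P = 0, Q = 1 ↦ 3
P = 0, Q = 2 ↦ 3
P = 0, Q = 3 ↦ 3
P = 1, Q = 0 ↦ 3
P = 1, Q = 1 ↦ 3
P = 1, Q = 2 ↦ 3
P = 1, Q = 3 ↦ 3
P = 2, Q = 0 ↦ 3
P = 2, Q = 1 ↦ 3
P = 2, Q = 2 ↦ 3
P = 2, Q = 3 ↦ 3
P = 3, Q = 0 ↦ 3
P = 3, Q = 1 ↦ 3
P = 3, Q = 2 ↦ 3
P = 3, Q = 3 ↦ 3
Every assignment gives a value ≥ 3.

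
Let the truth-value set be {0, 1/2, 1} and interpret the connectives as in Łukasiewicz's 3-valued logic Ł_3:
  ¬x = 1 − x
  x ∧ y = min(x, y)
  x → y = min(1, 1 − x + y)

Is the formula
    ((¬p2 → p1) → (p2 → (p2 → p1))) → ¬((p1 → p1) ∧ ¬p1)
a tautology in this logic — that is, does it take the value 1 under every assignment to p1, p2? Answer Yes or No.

No

Counterexample: take p1 = 0, p2 = 0.
¬p2 = ¬0 = 1
¬p2 → p1 = 1 → 0 = 0
p2 → p1 = 0 → 0 = 1
p2 → (p2 → p1) = 0 → 1 = 1
(¬p2 → p1) → (p2 → (p2 → p1)) = 0 → 1 = 1
p1 → p1 = 0 → 0 = 1
¬p1 = ¬0 = 1
(p1 → p1) ∧ ¬p1 = 1 ∧ 1 = 1
¬((p1 → p1) ∧ ¬p1) = ¬1 = 0
((¬p2 → p1) → (p2 → (p2 → p1))) → ¬((p1 → p1) ∧ ¬p1) = 1 → 0 = 0
This gives 0 ≠ 1.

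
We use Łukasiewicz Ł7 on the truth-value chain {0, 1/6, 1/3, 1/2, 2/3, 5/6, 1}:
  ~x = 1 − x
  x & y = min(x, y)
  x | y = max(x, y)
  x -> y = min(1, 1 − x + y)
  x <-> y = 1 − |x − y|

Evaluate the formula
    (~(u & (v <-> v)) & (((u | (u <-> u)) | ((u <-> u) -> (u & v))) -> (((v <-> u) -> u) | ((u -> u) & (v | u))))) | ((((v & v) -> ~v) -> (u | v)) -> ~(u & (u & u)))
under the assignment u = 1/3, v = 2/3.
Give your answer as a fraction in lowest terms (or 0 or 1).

v <-> v = 2/3 <-> 2/3 = 1
u & (v <-> v) = 1/3 & 1 = 1/3
~(u & (v <-> v)) = ~1/3 = 2/3
u <-> u = 1/3 <-> 1/3 = 1
u | (u <-> u) = 1/3 | 1 = 1
u <-> u = 1/3 <-> 1/3 = 1
u & v = 1/3 & 2/3 = 1/3
(u <-> u) -> (u & v) = 1 -> 1/3 = 1/3
(u | (u <-> u)) | ((u <-> u) -> (u & v)) = 1 | 1/3 = 1
v <-> u = 2/3 <-> 1/3 = 2/3
(v <-> u) -> u = 2/3 -> 1/3 = 2/3
u -> u = 1/3 -> 1/3 = 1
v | u = 2/3 | 1/3 = 2/3
(u -> u) & (v | u) = 1 & 2/3 = 2/3
((v <-> u) -> u) | ((u -> u) & (v | u)) = 2/3 | 2/3 = 2/3
((u | (u <-> u)) | ((u <-> u) -> (u & v))) -> (((v <-> u) -> u) | ((u -> u) & (v | u))) = 1 -> 2/3 = 2/3
~(u & (v <-> v)) & (((u | (u <-> u)) | ((u <-> u) -> (u & v))) -> (((v <-> u) -> u) | ((u -> u) & (v | u)))) = 2/3 & 2/3 = 2/3
v & v = 2/3 & 2/3 = 2/3
~v = ~2/3 = 1/3
(v & v) -> ~v = 2/3 -> 1/3 = 2/3
u | v = 1/3 | 2/3 = 2/3
((v & v) -> ~v) -> (u | v) = 2/3 -> 2/3 = 1
u & u = 1/3 & 1/3 = 1/3
u & (u & u) = 1/3 & 1/3 = 1/3
~(u & (u & u)) = ~1/3 = 2/3
(((v & v) -> ~v) -> (u | v)) -> ~(u & (u & u)) = 1 -> 2/3 = 2/3
(~(u & (v <-> v)) & (((u | (u <-> u)) | ((u <-> u) -> (u & v))) -> (((v <-> u) -> u) | ((u -> u) & (v | u))))) | ((((v & v) -> ~v) -> (u | v)) -> ~(u & (u & u))) = 2/3 | 2/3 = 2/3

2/3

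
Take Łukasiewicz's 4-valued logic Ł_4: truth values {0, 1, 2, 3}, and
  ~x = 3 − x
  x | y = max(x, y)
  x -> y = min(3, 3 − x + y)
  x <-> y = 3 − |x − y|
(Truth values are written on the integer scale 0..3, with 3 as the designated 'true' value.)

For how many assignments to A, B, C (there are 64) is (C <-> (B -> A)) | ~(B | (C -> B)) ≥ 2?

37

value 3: 16 assignments (counts)
value 2: 21 assignments (counts)
value 1: 16 assignments
value 0: 11 assignments
So 37 of the 64 assignments meet the threshold.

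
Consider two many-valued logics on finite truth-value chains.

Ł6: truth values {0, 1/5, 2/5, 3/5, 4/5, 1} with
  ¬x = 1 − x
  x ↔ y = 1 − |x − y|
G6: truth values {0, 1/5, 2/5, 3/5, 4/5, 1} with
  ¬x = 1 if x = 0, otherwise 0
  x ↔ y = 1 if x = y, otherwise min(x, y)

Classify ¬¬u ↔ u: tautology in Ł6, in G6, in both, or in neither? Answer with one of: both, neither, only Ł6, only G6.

only Ł6

In Ł6: every assignment gives 1 — tautology.
In G6: at u = 1/5 the value is 1/5 — not a tautology.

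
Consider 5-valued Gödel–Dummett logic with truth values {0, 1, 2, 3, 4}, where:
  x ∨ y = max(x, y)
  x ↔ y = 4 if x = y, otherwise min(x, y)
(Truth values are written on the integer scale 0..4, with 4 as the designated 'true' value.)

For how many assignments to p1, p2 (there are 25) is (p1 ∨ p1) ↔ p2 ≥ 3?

value 4: 5 assignments (counts)
value 3: 2 assignments (counts)
value 2: 4 assignments
value 1: 6 assignments
value 0: 8 assignments
So 7 of the 25 assignments meet the threshold.

7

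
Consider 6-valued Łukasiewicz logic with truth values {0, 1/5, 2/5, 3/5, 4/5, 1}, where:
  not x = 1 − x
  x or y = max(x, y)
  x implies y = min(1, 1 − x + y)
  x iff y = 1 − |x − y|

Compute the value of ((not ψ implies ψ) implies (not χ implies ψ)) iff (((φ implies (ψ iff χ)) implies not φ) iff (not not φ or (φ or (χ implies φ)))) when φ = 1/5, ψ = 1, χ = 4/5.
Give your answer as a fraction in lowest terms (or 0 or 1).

not ψ = not 1 = 0
not ψ implies ψ = 0 implies 1 = 1
not χ = not 4/5 = 1/5
not χ implies ψ = 1/5 implies 1 = 1
(not ψ implies ψ) implies (not χ implies ψ) = 1 implies 1 = 1
ψ iff χ = 1 iff 4/5 = 4/5
φ implies (ψ iff χ) = 1/5 implies 4/5 = 1
not φ = not 1/5 = 4/5
(φ implies (ψ iff χ)) implies not φ = 1 implies 4/5 = 4/5
not φ = not 1/5 = 4/5
not not φ = not 4/5 = 1/5
χ implies φ = 4/5 implies 1/5 = 2/5
φ or (χ implies φ) = 1/5 or 2/5 = 2/5
not not φ or (φ or (χ implies φ)) = 1/5 or 2/5 = 2/5
((φ implies (ψ iff χ)) implies not φ) iff (not not φ or (φ or (χ implies φ))) = 4/5 iff 2/5 = 3/5
((not ψ implies ψ) implies (not χ implies ψ)) iff (((φ implies (ψ iff χ)) implies not φ) iff (not not φ or (φ or (χ implies φ)))) = 1 iff 3/5 = 3/5

3/5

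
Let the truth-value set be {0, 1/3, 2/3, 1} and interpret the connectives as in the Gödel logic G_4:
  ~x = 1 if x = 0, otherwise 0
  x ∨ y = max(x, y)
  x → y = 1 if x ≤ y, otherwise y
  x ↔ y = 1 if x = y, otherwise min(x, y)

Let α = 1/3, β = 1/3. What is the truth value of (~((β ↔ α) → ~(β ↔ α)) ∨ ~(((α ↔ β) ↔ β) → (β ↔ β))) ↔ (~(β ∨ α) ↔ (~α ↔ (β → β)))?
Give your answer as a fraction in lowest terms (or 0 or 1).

β ↔ α = 1/3 ↔ 1/3 = 1
β ↔ α = 1/3 ↔ 1/3 = 1
~(β ↔ α) = ~1 = 0
(β ↔ α) → ~(β ↔ α) = 1 → 0 = 0
~((β ↔ α) → ~(β ↔ α)) = ~0 = 1
α ↔ β = 1/3 ↔ 1/3 = 1
(α ↔ β) ↔ β = 1 ↔ 1/3 = 1/3
β ↔ β = 1/3 ↔ 1/3 = 1
((α ↔ β) ↔ β) → (β ↔ β) = 1/3 → 1 = 1
~(((α ↔ β) ↔ β) → (β ↔ β)) = ~1 = 0
~((β ↔ α) → ~(β ↔ α)) ∨ ~(((α ↔ β) ↔ β) → (β ↔ β)) = 1 ∨ 0 = 1
β ∨ α = 1/3 ∨ 1/3 = 1/3
~(β ∨ α) = ~1/3 = 0
~α = ~1/3 = 0
β → β = 1/3 → 1/3 = 1
~α ↔ (β → β) = 0 ↔ 1 = 0
~(β ∨ α) ↔ (~α ↔ (β → β)) = 0 ↔ 0 = 1
(~((β ↔ α) → ~(β ↔ α)) ∨ ~(((α ↔ β) ↔ β) → (β ↔ β))) ↔ (~(β ∨ α) ↔ (~α ↔ (β → β))) = 1 ↔ 1 = 1

1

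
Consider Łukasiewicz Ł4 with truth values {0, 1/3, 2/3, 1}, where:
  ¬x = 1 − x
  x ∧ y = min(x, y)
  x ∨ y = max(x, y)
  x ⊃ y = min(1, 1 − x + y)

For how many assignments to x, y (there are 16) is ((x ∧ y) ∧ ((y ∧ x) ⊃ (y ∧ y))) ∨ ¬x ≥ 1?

x = 0, y = 0 ↦ 1  ≥
x = 0, y = 1/3 ↦ 1  ≥
x = 0, y = 2/3 ↦ 1  ≥
x = 0, y = 1 ↦ 1  ≥
x = 1/3, y = 0 ↦ 2/3  <
x = 1/3, y = 1/3 ↦ 2/3  <
x = 1/3, y = 2/3 ↦ 2/3  <
x = 1/3, y = 1 ↦ 2/3  <
x = 2/3, y = 0 ↦ 1/3  <
x = 2/3, y = 1/3 ↦ 1/3  <
x = 2/3, y = 2/3 ↦ 2/3  <
x = 2/3, y = 1 ↦ 2/3  <
x = 1, y = 0 ↦ 0  <
x = 1, y = 1/3 ↦ 1/3  <
x = 1, y = 2/3 ↦ 2/3  <
x = 1, y = 1 ↦ 1  ≥
So 5 of the 16 assignments meet the threshold.

5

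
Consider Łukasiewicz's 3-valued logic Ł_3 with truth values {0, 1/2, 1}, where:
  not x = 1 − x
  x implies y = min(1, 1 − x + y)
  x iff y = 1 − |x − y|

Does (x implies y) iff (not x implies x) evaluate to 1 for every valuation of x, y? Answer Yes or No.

Counterexample: take x = 0, y = 0.
x implies y = 0 implies 0 = 1
not x = not 0 = 1
not x implies x = 1 implies 0 = 0
(x implies y) iff (not x implies x) = 1 iff 0 = 0
This gives 0 ≠ 1.

No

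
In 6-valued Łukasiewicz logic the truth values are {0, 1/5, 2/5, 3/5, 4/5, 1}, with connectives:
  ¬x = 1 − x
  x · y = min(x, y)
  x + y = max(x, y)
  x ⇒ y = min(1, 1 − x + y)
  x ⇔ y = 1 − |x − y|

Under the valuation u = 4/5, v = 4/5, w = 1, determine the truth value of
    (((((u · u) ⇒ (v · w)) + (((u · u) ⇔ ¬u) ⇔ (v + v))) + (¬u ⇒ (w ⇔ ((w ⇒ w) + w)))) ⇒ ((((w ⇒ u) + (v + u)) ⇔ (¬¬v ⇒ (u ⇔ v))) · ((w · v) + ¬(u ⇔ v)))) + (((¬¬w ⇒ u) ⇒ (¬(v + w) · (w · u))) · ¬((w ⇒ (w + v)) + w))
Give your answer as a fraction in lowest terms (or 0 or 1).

u · u = 4/5 · 4/5 = 4/5
v · w = 4/5 · 1 = 4/5
(u · u) ⇒ (v · w) = 4/5 ⇒ 4/5 = 1
u · u = 4/5 · 4/5 = 4/5
¬u = ¬4/5 = 1/5
(u · u) ⇔ ¬u = 4/5 ⇔ 1/5 = 2/5
v + v = 4/5 + 4/5 = 4/5
((u · u) ⇔ ¬u) ⇔ (v + v) = 2/5 ⇔ 4/5 = 3/5
((u · u) ⇒ (v · w)) + (((u · u) ⇔ ¬u) ⇔ (v + v)) = 1 + 3/5 = 1
¬u = ¬4/5 = 1/5
w ⇒ w = 1 ⇒ 1 = 1
(w ⇒ w) + w = 1 + 1 = 1
w ⇔ ((w ⇒ w) + w) = 1 ⇔ 1 = 1
¬u ⇒ (w ⇔ ((w ⇒ w) + w)) = 1/5 ⇒ 1 = 1
(((u · u) ⇒ (v · w)) + (((u · u) ⇔ ¬u) ⇔ (v + v))) + (¬u ⇒ (w ⇔ ((w ⇒ w) + w))) = 1 + 1 = 1
w ⇒ u = 1 ⇒ 4/5 = 4/5
v + u = 4/5 + 4/5 = 4/5
(w ⇒ u) + (v + u) = 4/5 + 4/5 = 4/5
¬v = ¬4/5 = 1/5
¬¬v = ¬1/5 = 4/5
u ⇔ v = 4/5 ⇔ 4/5 = 1
¬¬v ⇒ (u ⇔ v) = 4/5 ⇒ 1 = 1
((w ⇒ u) + (v + u)) ⇔ (¬¬v ⇒ (u ⇔ v)) = 4/5 ⇔ 1 = 4/5
w · v = 1 · 4/5 = 4/5
u ⇔ v = 4/5 ⇔ 4/5 = 1
¬(u ⇔ v) = ¬1 = 0
(w · v) + ¬(u ⇔ v) = 4/5 + 0 = 4/5
(((w ⇒ u) + (v + u)) ⇔ (¬¬v ⇒ (u ⇔ v))) · ((w · v) + ¬(u ⇔ v)) = 4/5 · 4/5 = 4/5
((((u · u) ⇒ (v · w)) + (((u · u) ⇔ ¬u) ⇔ (v + v))) + (¬u ⇒ (w ⇔ ((w ⇒ w) + w)))) ⇒ ((((w ⇒ u) + (v + u)) ⇔ (¬¬v ⇒ (u ⇔ v))) · ((w · v) + ¬(u ⇔ v))) = 1 ⇒ 4/5 = 4/5
¬w = ¬1 = 0
¬¬w = ¬0 = 1
¬¬w ⇒ u = 1 ⇒ 4/5 = 4/5
v + w = 4/5 + 1 = 1
¬(v + w) = ¬1 = 0
w · u = 1 · 4/5 = 4/5
¬(v + w) · (w · u) = 0 · 4/5 = 0
(¬¬w ⇒ u) ⇒ (¬(v + w) · (w · u)) = 4/5 ⇒ 0 = 1/5
w + v = 1 + 4/5 = 1
w ⇒ (w + v) = 1 ⇒ 1 = 1
(w ⇒ (w + v)) + w = 1 + 1 = 1
¬((w ⇒ (w + v)) + w) = ¬1 = 0
((¬¬w ⇒ u) ⇒ (¬(v + w) · (w · u))) · ¬((w ⇒ (w + v)) + w) = 1/5 · 0 = 0
(((((u · u) ⇒ (v · w)) + (((u · u) ⇔ ¬u) ⇔ (v + v))) + (¬u ⇒ (w ⇔ ((w ⇒ w) + w)))) ⇒ ((((w ⇒ u) + (v + u)) ⇔ (¬¬v ⇒ (u ⇔ v))) · ((w · v) + ¬(u ⇔ v)))) + (((¬¬w ⇒ u) ⇒ (¬(v + w) · (w · u))) · ¬((w ⇒ (w + v)) + w)) = 4/5 + 0 = 4/5

4/5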